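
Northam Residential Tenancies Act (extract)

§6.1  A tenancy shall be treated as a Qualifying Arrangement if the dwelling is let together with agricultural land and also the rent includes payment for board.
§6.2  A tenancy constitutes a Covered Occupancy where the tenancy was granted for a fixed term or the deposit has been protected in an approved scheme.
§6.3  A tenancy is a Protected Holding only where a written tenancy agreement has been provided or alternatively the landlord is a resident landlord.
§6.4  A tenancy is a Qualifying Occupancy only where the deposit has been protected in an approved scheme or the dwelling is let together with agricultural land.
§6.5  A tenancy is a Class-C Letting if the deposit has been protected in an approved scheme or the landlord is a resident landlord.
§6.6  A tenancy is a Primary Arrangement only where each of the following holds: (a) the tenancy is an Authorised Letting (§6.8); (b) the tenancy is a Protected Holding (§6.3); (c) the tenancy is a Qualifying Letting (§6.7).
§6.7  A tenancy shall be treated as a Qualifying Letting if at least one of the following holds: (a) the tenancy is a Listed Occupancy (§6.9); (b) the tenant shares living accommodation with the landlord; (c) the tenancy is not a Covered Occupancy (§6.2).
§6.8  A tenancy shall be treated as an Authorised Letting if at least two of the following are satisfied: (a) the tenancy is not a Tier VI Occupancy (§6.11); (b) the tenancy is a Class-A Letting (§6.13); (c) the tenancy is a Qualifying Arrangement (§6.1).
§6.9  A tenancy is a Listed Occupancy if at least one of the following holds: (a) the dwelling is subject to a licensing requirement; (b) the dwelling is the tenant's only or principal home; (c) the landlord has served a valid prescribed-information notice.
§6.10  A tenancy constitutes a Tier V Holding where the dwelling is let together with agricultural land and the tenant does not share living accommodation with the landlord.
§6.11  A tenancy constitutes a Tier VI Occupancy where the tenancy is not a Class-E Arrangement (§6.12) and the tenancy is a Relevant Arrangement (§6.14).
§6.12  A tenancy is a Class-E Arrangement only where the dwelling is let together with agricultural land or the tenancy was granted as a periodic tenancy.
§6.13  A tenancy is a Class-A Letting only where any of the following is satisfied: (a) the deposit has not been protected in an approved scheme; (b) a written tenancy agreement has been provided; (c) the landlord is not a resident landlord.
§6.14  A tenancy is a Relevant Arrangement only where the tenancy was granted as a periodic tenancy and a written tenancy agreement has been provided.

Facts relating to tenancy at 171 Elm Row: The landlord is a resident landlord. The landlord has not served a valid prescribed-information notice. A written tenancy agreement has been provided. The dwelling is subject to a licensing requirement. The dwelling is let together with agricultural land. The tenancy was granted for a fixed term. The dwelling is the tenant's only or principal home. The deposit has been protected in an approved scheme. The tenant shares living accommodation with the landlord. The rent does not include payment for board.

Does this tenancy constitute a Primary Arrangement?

Yes

Under §6.12: the dwelling is let together with agricultural land? yes; or the tenancy was granted as a periodic tenancy? no. So the tenancy is a Class-E Arrangement.
Under §6.14: the tenancy was granted as a periodic tenancy? no; and a written tenancy agreement has been provided? yes. So the tenancy is not a Relevant Arrangement.
Under §6.11: not a Class-E Arrangement (§6.12)? no; and Relevant Arrangement (§6.14)? no. So the tenancy is not a Tier VI Occupancy.
Under §6.13: the deposit has not been protected in an approved scheme? no; or a written tenancy agreement has been provided? yes; or the landlord is not a resident landlord? no. So the tenancy is a Class-A Letting.
Under §6.1: the dwelling is let together with agricultural land? yes; and the rent includes payment for board? no. So the tenancy is not a Qualifying Arrangement.
Under §6.8: not a Tier VI Occupancy (§6.11)? yes; Class-A Letting (§6.13)? yes; Qualifying Arrangement (§6.1)? no — 2 of 3 hold (need ≥2) → satisfied.
Under §6.3: a written tenancy agreement has been provided? yes; or the landlord is a resident landlord? yes. So the tenancy is a Protected Holding.
Under §6.9: the dwelling is subject to a licensing requirement? yes; or the dwelling is the tenant's only or principal home? yes; or the landlord has served a valid prescribed-information notice? no. So the tenancy is a Listed Occupancy.
Under §6.2: the tenancy was granted for a fixed term? yes; or the deposit has been protected in an approved scheme? yes. So the tenancy is a Covered Occupancy.
Under §6.7: Listed Occupancy (§6.9)? yes; or the tenant shares living accommodation with the landlord? yes; or not a Covered Occupancy (§6.2)? no. So the tenancy is a Qualifying Letting.
Under §6.6: Authorised Letting (§6.8)? yes; and Protected Holding (§6.3)? yes; and Qualifying Letting (§6.7)? yes. So the tenancy is a Primary Arrangement.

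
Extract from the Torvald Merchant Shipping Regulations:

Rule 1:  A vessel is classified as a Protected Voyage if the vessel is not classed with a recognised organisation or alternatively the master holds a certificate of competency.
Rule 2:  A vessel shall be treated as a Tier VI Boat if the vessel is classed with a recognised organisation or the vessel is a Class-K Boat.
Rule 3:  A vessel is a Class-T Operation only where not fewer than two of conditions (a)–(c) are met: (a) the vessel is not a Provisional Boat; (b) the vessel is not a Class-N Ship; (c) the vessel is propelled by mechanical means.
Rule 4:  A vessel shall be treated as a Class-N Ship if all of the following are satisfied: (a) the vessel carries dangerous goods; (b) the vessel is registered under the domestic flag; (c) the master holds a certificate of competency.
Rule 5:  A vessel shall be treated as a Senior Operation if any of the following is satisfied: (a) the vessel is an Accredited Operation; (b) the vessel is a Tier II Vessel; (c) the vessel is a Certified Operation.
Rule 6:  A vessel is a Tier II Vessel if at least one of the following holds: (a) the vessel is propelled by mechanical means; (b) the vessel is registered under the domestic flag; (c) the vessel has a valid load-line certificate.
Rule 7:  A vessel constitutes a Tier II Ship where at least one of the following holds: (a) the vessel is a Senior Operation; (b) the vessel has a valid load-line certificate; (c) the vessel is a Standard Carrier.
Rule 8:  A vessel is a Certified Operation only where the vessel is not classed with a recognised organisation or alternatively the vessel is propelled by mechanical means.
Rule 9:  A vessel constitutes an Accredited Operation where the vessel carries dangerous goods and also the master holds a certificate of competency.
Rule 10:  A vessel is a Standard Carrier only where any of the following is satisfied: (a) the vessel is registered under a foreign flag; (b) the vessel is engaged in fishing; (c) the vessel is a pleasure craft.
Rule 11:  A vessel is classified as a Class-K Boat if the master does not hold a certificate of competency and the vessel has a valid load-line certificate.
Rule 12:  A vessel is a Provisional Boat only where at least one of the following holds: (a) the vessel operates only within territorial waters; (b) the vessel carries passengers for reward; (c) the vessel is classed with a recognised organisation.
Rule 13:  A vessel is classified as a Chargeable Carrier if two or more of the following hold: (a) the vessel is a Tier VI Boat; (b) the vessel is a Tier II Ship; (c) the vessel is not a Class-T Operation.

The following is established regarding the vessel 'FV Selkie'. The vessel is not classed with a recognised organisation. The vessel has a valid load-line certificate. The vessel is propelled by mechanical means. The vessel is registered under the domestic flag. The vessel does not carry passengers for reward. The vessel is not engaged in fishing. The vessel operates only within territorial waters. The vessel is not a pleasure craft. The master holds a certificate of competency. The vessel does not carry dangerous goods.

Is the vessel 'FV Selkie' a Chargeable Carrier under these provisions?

rule 11 — Class-K Boat: [the master does not hold a certificate of competency? no] AND [the vessel has a valid load-line certificate? yes] → not satisfied.
rule 2 — Tier VI Boat: [the vessel is classed with a recognised organisation? no] OR [Class-K Boat (rule 11)? no] → not satisfied.
rule 9 — Accredited Operation: [the vessel carries dangerous goods? no] AND [the master holds a certificate of competency? yes] → not satisfied.
rule 6 — Tier II Vessel: [the vessel is propelled by mechanical means? yes] OR [the vessel is registered under the domestic flag? yes] OR [the vessel has a valid load-line certificate? yes] → satisfied.
rule 8 — Certified Operation: [the vessel is not classed with a recognised organisation? yes] OR [the vessel is propelled by mechanical means? yes] → satisfied.
rule 5 — Senior Operation: [Accredited Operation (rule 9)? no] OR [Tier II Vessel (rule 6)? yes] OR [Certified Operation (rule 8)? yes] → satisfied.
rule 10 — Standard Carrier: [the vessel is registered under a foreign flag? no] OR [the vessel is engaged in fishing? no] OR [the vessel is a pleasure craft? no] → not satisfied.
rule 7 — Tier II Ship: [Senior Operation (rule 5)? yes] OR [the vessel has a valid load-line certificate? yes] OR [Standard Carrier (rule 10)? no] → satisfied.
rule 12 — Provisional Boat: [the vessel operates only within territorial waters? yes] OR [the vessel carries passengers for reward? no] OR [the vessel is classed with a recognised organisation? no] → satisfied.
rule 4 — Class-N Ship: [the vessel carries dangerous goods? no] AND [the vessel is registered under the domestic flag? yes] AND [the master holds a certificate of competency? yes] → not satisfied.
rule 3 — Class-T Operation: not a Provisional Boat (rule 12)? no; not a Class-N Ship (rule 4)? yes; the vessel is propelled by mechanical means? yes — 2 of 3 hold (need ≥2) → satisfied.
rule 13 — Chargeable Carrier: Tier VI Boat (rule 2)? no; Tier II Ship (rule 7)? yes; not a Class-T Operation (rule 3)? no — 1 of 3 hold (need ≥2) → not satisfied.

No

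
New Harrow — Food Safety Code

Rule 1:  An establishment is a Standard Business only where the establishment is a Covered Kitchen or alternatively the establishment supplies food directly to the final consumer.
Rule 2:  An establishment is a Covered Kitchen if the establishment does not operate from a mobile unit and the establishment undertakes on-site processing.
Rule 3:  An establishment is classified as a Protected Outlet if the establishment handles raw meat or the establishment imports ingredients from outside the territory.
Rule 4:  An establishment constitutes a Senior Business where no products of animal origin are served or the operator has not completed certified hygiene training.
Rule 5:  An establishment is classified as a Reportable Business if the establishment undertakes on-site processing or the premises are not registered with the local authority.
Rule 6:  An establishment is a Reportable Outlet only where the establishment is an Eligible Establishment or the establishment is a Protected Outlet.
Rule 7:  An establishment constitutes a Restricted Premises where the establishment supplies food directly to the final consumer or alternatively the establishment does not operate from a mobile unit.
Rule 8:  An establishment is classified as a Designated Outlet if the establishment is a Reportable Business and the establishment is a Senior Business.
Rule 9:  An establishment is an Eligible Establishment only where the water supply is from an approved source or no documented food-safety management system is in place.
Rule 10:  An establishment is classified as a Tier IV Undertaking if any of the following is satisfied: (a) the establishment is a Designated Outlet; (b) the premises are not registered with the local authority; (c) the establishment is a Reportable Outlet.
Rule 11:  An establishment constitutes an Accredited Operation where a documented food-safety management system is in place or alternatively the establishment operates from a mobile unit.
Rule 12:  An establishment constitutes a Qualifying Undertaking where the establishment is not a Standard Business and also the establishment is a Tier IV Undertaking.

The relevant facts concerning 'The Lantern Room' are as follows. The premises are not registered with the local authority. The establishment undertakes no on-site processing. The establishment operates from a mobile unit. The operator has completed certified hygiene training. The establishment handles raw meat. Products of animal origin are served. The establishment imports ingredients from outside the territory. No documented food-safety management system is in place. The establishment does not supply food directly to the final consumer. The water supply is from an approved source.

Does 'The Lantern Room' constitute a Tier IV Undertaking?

Yes

rule 5 — Reportable Business: [the establishment undertakes on-site processing? no] OR [the premises are not registered with the local authority? yes] → satisfied.
rule 4 — Senior Business: [no products of animal origin are served? no] OR [the operator has not completed certified hygiene training? no] → not satisfied.
rule 8 — Designated Outlet: [Reportable Business (rule 5)? yes] AND [Senior Business (rule 4)? no] → not satisfied.
rule 9 — Eligible Establishment: [the water supply is from an approved source? yes] OR [no documented food-safety management system is in place? yes] → satisfied.
rule 3 — Protected Outlet: [the establishment handles raw meat? yes] OR [the establishment imports ingredients from outside the territory? yes] → satisfied.
rule 6 — Reportable Outlet: [Eligible Establishment (rule 9)? yes] OR [Protected Outlet (rule 3)? yes] → satisfied.
rule 10 — Tier IV Undertaking: [Designated Outlet (rule 8)? no] OR [the premises are not registered with the local authority? yes] OR [Reportable Outlet (rule 6)? yes] → satisfied.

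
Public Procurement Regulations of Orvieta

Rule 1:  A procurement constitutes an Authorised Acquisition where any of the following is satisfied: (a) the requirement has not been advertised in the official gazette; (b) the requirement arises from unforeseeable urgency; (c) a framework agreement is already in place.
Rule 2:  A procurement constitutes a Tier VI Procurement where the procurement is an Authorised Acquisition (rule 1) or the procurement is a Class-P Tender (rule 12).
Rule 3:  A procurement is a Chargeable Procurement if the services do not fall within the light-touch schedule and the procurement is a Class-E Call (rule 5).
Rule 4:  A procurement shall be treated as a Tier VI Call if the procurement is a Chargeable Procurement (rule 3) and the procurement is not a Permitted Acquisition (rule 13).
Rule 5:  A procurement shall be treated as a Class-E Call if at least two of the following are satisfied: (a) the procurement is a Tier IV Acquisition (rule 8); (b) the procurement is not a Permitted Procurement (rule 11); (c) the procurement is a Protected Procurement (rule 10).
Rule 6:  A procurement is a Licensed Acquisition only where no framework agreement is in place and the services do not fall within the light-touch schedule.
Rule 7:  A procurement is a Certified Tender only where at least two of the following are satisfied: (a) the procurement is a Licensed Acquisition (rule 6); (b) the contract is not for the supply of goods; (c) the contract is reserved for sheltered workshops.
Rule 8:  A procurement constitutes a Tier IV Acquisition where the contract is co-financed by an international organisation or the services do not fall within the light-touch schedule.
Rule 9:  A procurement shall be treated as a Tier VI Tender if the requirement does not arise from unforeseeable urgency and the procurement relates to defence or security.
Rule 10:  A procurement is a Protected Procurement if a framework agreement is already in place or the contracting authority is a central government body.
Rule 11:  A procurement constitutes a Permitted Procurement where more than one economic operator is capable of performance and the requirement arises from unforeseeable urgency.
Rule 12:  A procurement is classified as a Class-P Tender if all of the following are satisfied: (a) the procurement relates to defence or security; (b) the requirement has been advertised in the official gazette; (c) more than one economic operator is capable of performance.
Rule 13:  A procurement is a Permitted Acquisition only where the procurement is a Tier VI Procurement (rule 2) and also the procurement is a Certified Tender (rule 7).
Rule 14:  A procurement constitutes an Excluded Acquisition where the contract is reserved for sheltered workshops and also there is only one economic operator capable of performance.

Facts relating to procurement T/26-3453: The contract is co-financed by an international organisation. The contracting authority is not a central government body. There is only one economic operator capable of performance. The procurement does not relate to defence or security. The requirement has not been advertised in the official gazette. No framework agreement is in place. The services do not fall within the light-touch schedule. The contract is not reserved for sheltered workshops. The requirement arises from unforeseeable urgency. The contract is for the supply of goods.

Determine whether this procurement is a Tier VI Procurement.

rule 1 — Authorised Acquisition: [the requirement has not been advertised in the official gazette? yes] OR [the requirement arises from unforeseeable urgency? yes] OR [a framework agreement is already in place? no] → satisfied.
rule 12 — Class-P Tender: [the procurement relates to defence or security? no] AND [the requirement has been advertised in the official gazette? no] AND [more than one economic operator is capable of performance? no] → not satisfied.
rule 2 — Tier VI Procurement: [Authorised Acquisition (rule 1)? yes] OR [Class-P Tender (rule 12)? no] → satisfied.

Yes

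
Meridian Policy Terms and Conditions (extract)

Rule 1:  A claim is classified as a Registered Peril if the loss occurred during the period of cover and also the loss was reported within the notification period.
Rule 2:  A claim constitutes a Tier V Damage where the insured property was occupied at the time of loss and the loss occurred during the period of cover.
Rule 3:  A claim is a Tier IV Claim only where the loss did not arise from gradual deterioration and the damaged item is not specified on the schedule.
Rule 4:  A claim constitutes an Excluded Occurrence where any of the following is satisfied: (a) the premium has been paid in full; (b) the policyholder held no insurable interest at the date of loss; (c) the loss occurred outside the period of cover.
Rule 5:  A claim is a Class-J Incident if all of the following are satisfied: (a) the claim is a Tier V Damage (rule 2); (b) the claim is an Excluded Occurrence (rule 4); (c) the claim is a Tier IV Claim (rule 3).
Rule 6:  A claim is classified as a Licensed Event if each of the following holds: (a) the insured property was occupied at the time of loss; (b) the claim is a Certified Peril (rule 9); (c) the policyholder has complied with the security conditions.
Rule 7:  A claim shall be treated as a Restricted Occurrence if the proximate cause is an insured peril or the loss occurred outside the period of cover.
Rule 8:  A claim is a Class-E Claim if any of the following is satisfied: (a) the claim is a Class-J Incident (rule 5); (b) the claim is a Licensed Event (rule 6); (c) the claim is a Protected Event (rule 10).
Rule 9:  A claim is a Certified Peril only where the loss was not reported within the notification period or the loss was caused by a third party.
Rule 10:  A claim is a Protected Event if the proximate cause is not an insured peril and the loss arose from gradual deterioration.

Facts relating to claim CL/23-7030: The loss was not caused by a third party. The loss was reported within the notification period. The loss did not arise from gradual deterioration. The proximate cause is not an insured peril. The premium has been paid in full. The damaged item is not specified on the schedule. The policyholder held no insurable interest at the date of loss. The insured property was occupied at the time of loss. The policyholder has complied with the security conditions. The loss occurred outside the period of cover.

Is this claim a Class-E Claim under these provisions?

No

rule 2 — Tier V Damage: [the insured property was occupied at the time of loss? yes] AND [the loss occurred during the period of cover? no] → not satisfied.
rule 4 — Excluded Occurrence: [the premium has been paid in full? yes] OR [the policyholder held no insurable interest at the date of loss? yes] OR [the loss occurred outside the period of cover? yes] → satisfied.
rule 3 — Tier IV Claim: [the loss did not arise from gradual deterioration? yes] AND [the damaged item is not specified on the schedule? yes] → satisfied.
rule 5 — Class-J Incident: [Tier V Damage (rule 2)? no] AND [Excluded Occurrence (rule 4)? yes] AND [Tier IV Claim (rule 3)? yes] → not satisfied.
rule 9 — Certified Peril: [the loss was not reported within the notification period? no] OR [the loss was caused by a third party? no] → not satisfied.
rule 6 — Licensed Event: [the insured property was occupied at the time of loss? yes] AND [Certified Peril (rule 9)? no] AND [the policyholder has complied with the security conditions? yes] → not satisfied.
rule 10 — Protected Event: [the proximate cause is not an insured peril? yes] AND [the loss arose from gradual deterioration? no] → not satisfied.
rule 8 — Class-E Claim: [Class-J Incident (rule 5)? no] OR [Licensed Event (rule 6)? no] OR [Protected Event (rule 10)? no] → not satisfied.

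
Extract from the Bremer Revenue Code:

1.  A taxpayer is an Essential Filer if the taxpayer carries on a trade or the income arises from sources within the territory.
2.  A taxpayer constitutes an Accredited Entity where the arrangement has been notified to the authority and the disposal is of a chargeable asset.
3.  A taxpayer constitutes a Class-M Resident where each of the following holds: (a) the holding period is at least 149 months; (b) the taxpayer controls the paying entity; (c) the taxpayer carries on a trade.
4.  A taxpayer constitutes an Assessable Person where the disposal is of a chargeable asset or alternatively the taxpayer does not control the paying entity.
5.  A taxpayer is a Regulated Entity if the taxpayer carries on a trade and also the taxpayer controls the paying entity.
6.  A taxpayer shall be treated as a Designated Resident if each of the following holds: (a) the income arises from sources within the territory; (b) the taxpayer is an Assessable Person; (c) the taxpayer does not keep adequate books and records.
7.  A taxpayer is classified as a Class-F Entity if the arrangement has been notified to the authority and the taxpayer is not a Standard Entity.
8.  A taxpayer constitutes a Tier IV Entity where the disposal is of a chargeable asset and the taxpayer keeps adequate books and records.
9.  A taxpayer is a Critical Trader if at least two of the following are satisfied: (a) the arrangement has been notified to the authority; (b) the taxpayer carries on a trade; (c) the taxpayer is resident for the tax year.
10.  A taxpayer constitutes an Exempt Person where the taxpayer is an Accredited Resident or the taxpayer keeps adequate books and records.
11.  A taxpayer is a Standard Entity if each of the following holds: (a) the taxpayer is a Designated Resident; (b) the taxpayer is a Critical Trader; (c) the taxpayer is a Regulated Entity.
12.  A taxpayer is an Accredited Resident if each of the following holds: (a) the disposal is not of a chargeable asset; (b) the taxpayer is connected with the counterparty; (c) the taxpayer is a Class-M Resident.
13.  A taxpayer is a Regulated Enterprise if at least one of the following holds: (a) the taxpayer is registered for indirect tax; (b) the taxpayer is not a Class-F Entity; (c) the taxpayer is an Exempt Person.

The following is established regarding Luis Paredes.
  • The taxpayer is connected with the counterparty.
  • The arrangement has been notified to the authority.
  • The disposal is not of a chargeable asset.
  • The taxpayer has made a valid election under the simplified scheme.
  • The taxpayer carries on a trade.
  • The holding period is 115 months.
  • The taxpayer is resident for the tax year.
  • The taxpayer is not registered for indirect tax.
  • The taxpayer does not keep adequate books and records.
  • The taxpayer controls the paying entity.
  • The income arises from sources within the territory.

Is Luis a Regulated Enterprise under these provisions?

paragraph 4 — Assessable Person: [the disposal is of a chargeable asset? no] OR [the taxpayer does not control the paying entity? no] → not satisfied.
paragraph 6 — Designated Resident: [the income arises from sources within the territory? yes] AND [Assessable Person (paragraph 4)? no] AND [the taxpayer does not keep adequate books and records? yes] → not satisfied.
paragraph 9 — Critical Trader: the arrangement has been notified to the authority? yes; the taxpayer carries on a trade? yes; the taxpayer is resident for the tax year? yes — 3 of 3 hold (need ≥2) → satisfied.
paragraph 5 — Regulated Entity: [the taxpayer carries on a trade? yes] AND [the taxpayer controls the paying entity? yes] → satisfied.
paragraph 11 — Standard Entity: [Designated Resident (paragraph 6)? no] AND [Critical Trader (paragraph 9)? yes] AND [Regulated Entity (paragraph 5)? yes] → not satisfied.
paragraph 7 — Class-F Entity: [the arrangement has been notified to the authority? yes] AND [not a Standard Entity (paragraph 11)? yes] → satisfied.
paragraph 3 — Class-M Resident: [holding period: 115 months ≥ 149 months? no] AND [the taxpayer controls the paying entity? yes] AND [the taxpayer carries on a trade? yes] → not satisfied.
paragraph 12 — Accredited Resident: [the disposal is not of a chargeable asset? yes] AND [the taxpayer is connected with the counterparty? yes] AND [Class-M Resident (paragraph 3)? no] → not satisfied.
paragraph 10 — Exempt Person: [Accredited Resident (paragraph 12)? no] OR [the taxpayer keeps adequate books and records? no] → not satisfied.
paragraph 13 — Regulated Enterprise: [the taxpayer is registered for indirect tax? no] OR [not a Class-F Entity (paragraph 7)? no] OR [Exempt Person (paragraph 10)? no] → not satisfied.

No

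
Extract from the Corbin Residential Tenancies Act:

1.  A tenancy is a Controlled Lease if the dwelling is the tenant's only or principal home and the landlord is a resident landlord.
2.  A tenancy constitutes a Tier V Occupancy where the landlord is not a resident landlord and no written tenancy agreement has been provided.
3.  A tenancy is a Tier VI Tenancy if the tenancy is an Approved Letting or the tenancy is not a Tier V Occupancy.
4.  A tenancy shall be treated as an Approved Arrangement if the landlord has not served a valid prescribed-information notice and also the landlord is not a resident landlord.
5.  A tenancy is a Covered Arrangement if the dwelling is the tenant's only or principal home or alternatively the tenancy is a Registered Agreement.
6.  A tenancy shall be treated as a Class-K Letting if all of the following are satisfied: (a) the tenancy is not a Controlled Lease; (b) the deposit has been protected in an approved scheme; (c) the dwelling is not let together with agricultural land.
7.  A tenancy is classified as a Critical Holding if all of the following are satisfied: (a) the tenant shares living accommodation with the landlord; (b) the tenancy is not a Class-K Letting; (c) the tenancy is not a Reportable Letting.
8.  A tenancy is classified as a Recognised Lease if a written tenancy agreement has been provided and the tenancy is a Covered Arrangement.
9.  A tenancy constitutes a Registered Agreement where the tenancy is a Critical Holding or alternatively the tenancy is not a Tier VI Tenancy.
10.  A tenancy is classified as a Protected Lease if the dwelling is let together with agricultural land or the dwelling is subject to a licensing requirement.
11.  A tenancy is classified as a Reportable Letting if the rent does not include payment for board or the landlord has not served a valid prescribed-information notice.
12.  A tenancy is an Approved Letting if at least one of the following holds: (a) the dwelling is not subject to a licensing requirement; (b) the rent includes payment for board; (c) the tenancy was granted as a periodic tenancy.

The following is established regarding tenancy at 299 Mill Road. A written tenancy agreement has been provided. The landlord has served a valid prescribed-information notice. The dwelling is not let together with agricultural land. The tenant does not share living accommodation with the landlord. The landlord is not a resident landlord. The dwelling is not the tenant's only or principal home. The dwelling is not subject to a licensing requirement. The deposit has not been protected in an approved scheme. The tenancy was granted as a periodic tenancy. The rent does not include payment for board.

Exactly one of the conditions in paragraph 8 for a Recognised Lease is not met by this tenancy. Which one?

Covered Arrangement

paragraph 1 — Controlled Lease: [the dwelling is the tenant's only or principal home? no] AND [the landlord is a resident landlord? no] → not satisfied.
paragraph 6 — Class-K Letting: [not a Controlled Lease (paragraph 1)? yes] AND [the deposit has been protected in an approved scheme? no] AND [the dwelling is not let together with agricultural land? yes] → not satisfied.
paragraph 11 — Reportable Letting: [the rent does not include payment for board? yes] OR [the landlord has not served a valid prescribed-information notice? no] → satisfied.
paragraph 7 — Critical Holding: [the tenant shares living accommodation with the landlord? no] AND [not a Class-K Letting (paragraph 6)? yes] AND [not a Reportable Letting (paragraph 11)? no] → not satisfied.
paragraph 12 — Approved Letting: [the dwelling is not subject to a licensing requirement? yes] OR [the rent includes payment for board? no] OR [the tenancy was granted as a periodic tenancy? yes] → satisfied.
paragraph 2 — Tier V Occupancy: [the landlord is not a resident landlord? yes] AND [no written tenancy agreement has been provided? no] → not satisfied.
paragraph 3 — Tier VI Tenancy: [Approved Letting (paragraph 12)? yes] OR [not a Tier V Occupancy (paragraph 2)? yes] → satisfied.
paragraph 9 — Registered Agreement: [Critical Holding (paragraph 7)? no] OR [not a Tier VI Tenancy (paragraph 3)? no] → not satisfied.
paragraph 5 — Covered Arrangement: [the dwelling is the tenant's only or principal home? no] OR [Registered Agreement (paragraph 9)? no] → not satisfied.
paragraph 8 — Recognised Lease: [a written tenancy agreement has been provided? yes] AND [Covered Arrangement (paragraph 5)? no] → not satisfied.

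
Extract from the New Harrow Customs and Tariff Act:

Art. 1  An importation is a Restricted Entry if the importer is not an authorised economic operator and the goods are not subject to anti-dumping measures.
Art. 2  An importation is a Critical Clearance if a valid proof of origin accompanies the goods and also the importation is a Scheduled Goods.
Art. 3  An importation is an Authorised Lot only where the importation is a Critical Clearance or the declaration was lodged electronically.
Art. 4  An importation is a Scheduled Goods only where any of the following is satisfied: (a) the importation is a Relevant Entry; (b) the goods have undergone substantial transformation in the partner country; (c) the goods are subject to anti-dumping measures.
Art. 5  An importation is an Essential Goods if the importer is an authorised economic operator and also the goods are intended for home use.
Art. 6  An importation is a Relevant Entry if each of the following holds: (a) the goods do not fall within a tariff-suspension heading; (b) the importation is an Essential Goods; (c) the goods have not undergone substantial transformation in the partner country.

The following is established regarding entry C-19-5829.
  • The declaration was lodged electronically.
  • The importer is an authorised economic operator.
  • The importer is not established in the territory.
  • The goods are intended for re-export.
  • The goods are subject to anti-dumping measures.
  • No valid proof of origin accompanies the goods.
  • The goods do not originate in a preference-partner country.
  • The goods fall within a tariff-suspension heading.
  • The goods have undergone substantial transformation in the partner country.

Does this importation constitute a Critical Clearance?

article 5 — Essential Goods: [the importer is an authorised economic operator? yes] AND [the goods are intended for home use? no] → not satisfied.
article 6 — Relevant Entry: [the goods do not fall within a tariff-suspension heading? no] AND [Essential Goods (article 5)? no] AND [the goods have not undergone substantial transformation in the partner country? no] → not satisfied.
article 4 — Scheduled Goods: [Relevant Entry (article 6)? no] OR [the goods have undergone substantial transformation in the partner country? yes] OR [the goods are subject to anti-dumping measures? yes] → satisfied.
article 2 — Critical Clearance: [a valid proof of origin accompanies the goods? no] AND [Scheduled Goods (article 4)? yes] → not satisfied.

No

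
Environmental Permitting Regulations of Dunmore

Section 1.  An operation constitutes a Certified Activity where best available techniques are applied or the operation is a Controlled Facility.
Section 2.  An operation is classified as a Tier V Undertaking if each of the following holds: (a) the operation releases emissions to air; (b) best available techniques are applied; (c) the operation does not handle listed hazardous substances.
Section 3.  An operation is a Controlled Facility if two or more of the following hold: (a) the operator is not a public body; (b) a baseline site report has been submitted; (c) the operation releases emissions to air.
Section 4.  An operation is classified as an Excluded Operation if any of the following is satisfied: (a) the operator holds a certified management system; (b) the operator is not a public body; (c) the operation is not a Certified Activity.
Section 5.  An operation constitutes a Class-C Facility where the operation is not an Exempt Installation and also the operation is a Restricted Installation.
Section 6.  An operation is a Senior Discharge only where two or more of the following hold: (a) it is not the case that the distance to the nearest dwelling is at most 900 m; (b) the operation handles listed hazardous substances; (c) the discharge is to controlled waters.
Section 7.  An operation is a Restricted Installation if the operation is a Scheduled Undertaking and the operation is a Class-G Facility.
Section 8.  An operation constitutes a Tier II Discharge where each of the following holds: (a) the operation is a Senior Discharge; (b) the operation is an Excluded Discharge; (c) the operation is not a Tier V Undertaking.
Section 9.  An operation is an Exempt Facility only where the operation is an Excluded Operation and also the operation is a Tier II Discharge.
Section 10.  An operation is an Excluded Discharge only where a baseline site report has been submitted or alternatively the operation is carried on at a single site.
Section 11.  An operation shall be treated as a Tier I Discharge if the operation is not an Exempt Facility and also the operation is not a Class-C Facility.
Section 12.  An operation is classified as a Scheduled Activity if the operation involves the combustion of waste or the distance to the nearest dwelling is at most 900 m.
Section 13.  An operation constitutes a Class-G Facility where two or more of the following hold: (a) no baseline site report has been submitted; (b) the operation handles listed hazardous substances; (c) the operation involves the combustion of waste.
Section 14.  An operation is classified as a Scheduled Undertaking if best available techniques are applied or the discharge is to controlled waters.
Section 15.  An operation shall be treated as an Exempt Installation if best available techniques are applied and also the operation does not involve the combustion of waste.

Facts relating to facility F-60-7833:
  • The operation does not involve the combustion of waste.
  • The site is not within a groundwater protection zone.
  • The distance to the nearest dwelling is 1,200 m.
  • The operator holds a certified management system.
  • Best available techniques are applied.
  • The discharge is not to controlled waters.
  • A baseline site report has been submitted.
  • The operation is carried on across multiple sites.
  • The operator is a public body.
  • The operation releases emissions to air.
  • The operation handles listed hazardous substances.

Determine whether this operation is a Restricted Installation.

No

section 14 — Scheduled Undertaking: [best available techniques are applied? yes] OR [the discharge is to controlled waters? no] → satisfied.
section 13 — Class-G Facility: no baseline site report has been submitted? no; the operation handles listed hazardous substances? yes; the operation involves the combustion of waste? no — 1 of 3 hold (need ≥2) → not satisfied.
section 7 — Restricted Installation: [Scheduled Undertaking (section 14)? yes] AND [Class-G Facility (section 13)? no] → not satisfied.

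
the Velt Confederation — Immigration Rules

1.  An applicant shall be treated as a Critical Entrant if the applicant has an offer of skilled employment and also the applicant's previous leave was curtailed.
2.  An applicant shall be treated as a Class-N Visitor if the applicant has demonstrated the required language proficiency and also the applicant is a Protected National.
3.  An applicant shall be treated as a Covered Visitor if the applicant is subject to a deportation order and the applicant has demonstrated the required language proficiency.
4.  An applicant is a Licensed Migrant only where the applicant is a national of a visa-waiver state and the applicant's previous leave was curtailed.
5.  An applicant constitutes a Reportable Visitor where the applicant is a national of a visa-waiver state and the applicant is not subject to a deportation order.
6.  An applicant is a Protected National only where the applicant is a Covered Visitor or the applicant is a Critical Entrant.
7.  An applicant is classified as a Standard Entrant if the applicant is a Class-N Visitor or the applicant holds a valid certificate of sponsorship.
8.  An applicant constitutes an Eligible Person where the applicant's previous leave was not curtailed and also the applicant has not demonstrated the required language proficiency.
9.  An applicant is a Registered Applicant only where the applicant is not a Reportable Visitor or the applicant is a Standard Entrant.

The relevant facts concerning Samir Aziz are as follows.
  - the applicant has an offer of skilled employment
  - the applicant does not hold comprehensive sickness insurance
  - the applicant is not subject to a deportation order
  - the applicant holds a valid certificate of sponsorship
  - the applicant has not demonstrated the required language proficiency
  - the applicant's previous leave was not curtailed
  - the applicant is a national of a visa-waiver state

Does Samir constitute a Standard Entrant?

paragraph 3 — Covered Visitor: [the applicant is subject to a deportation order? no] AND [the applicant has demonstrated the required language proficiency? no] → not satisfied.
paragraph 1 — Critical Entrant: [the applicant has an offer of skilled employment? yes] AND [the applicant's previous leave was curtailed? no] → not satisfied.
paragraph 6 — Protected National: [Covered Visitor (paragraph 3)? no] OR [Critical Entrant (paragraph 1)? no] → not satisfied.
paragraph 2 — Class-N Visitor: [the applicant has demonstrated the required language proficiency? no] AND [Protected National (paragraph 6)? no] → not satisfied.
paragraph 7 — Standard Entrant: [Class-N Visitor (paragraph 2)? no] OR [the applicant holds a valid certificate of sponsorship? yes] → satisfied.

Yes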